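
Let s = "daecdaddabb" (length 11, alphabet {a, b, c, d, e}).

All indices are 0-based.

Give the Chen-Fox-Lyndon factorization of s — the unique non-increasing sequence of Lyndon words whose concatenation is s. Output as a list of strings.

emit factor 1: 'd' (i=0, period=1)
emit factor 2: 'aecd' (i=1, period=4)
emit factor 3: 'add' (i=5, period=3)
emit factor 4: 'abb' (i=8, period=3)

["d", "aecd", "add", "abb"]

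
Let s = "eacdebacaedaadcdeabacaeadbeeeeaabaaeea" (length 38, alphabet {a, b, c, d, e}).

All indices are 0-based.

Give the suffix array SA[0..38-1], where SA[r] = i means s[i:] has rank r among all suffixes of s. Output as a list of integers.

[37, 30, 11, 33, 31, 17, 19, 6, 1, 23, 12, 21, 8, 34, 32, 18, 5, 25, 20, 7, 14, 2, 10, 24, 13, 15, 3, 36, 29, 16, 0, 22, 4, 9, 35, 28, 27, 26]

rank | idx | suffix
   0 |  37 | a
   1 |  30 | aabaaeea
   2 |  11 | aadcdeabacaeadbeeeeaabaaeea
   3 |  33 | aaeea
   4 |  31 | abaaeea
   5 |  17 | abacaeadbeeeeaabaaeea
   6 |  19 | acaeadbeeeeaabaaeea
   7 |   6 | acaedaadcdeabacaeadbeeeeaabaaeea
   8 |   1 | acdebacaedaadcdeabacaeadbeeeeaabaaeea
   9 |  23 | adbeeeeaabaaeea
  10 |  12 | adcdeabacaeadbeeeeaabaaeea
  11 |  21 | aeadbeeeeaabaaeea
  12 |   8 | aedaadcdeabacaeadbeeeeaabaaeea
  13 |  34 | aeea
  14 |  32 | baaeea
  15 |  18 | bacaeadbeeeeaabaaeea
  16 |   5 | bacaedaadcdeabacaeadbeeeeaabaaeea
  17 |  25 | beeeeaabaaeea
  18 |  20 | caeadbeeeeaabaaeea
  19 |   7 | caedaadcdeabacaeadbeeeeaabaaeea
  20 |  14 | cdeabacaeadbeeeeaabaaeea
  21 |   2 | cdebacaedaadcdeabacaeadbeeeeaabaaeea
  22 |  10 | daadcdeabacaeadbeeeeaabaaeea
  23 |  24 | dbeeeeaabaaeea
  24 |  13 | dcdeabacaeadbeeeeaabaaeea
  25 |  15 | deabacaeadbeeeeaabaaeea
  26 |   3 | debacaedaadcdeabacaeadbeeeeaabaaeea
  27 |  36 | ea
  28 |  29 | eaabaaeea
  29 |  16 | eabacaeadbeeeeaabaaeea
  30 |   0 | eacdebacaedaadcdeabacaeadbeeeeaabaaeea
  31 |  22 | eadbeeeeaabaaeea
  32 |   4 | ebacaedaadcdeabacaeadbeeeeaabaaeea
  33 |   9 | edaadcdeabacaeadbeeeeaabaaeea
  34 |  35 | eea
  35 |  28 | eeaabaaeea
  36 |  27 | eeeaabaaeea
  37 |  26 | eeeeaabaaeea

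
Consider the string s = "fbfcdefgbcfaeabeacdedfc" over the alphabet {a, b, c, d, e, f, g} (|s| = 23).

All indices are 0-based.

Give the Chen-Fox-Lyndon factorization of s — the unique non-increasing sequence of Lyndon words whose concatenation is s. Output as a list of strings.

emit factor 1: 'f' (i=0, period=1)
emit factor 2: 'bfcdefg' (i=1, period=7)
emit factor 3: 'bcf' (i=8, period=3)
emit factor 4: 'ae' (i=11, period=2)
emit factor 5: 'abeacdedfc' (i=13, period=10)

["f", "bfcdefg", "bcf", "ae", "abeacdedfc"]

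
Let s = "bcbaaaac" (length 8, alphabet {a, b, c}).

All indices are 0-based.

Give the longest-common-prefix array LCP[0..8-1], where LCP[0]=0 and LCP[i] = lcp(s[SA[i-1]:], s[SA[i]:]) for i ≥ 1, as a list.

[0, 3, 2, 1, 0, 1, 0, 1]

rank | idx | suffix
   0 |   3 | aaaac
   1 |   4 | aaac
   2 |   5 | aac
   3 |   6 | ac
   4 |   2 | baaaac
   5 |   0 | bcbaaaac
   6 |   7 | c
   7 |   1 | cbaaaac

SA = [3, 4, 5, 6, 2, 0, 7, 1]
[i] adj suffixes → lcp
  [1] 3/4 → 3 ('aaa')
  [2] 4/5 → 2 ('aa')
  [3] 5/6 → 1 ('a')
  [4] 6/2 → 0 ('')
  [5] 2/0 → 1 ('b')
  [6] 0/7 → 0 ('')
  [7] 7/1 → 1 ('c')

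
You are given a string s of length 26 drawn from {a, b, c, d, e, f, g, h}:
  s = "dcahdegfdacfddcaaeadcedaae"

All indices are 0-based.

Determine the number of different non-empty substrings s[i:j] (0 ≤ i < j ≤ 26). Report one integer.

323

rank→(start, suffix):
  0 → (23, 'aae')
  1 → (15, 'aaeadcedaae')
  2 → (9, 'acfddcaaeadcedaae')
  3 → (18, 'adcedaae')
  4 → (24, 'ae')
  5 → (16, 'aeadcedaae')
  6 → (2, 'ahdegfdacfddcaaeadcedaae')
  7 → (14, 'caaeadcedaae')
  8 → (1, 'cahdegfdacfddcaaeadcedaae')
  9 → (20, 'cedaae')
  10 → (10, 'cfddcaaeadcedaae')
  11 → (22, 'daae')
  12 → (8, 'dacfddcaaeadcedaae')
  13 → (13, 'dcaaeadcedaae')
  14 → (0, 'dcahdegfdacfddcaaeadcedaae')
  15 → (19, 'dcedaae')
  16 → (12, 'ddcaaeadcedaae')
  17 → (4, 'degfdacfddcaaeadcedaae')
  18 → (25, 'e')
  19 → (17, 'eadcedaae')
  20 → (21, 'edaae')
  21 → (5, 'egfdacfddcaaeadcedaae')
  22 → (7, 'fdacfddcaaeadcedaae')
  23 → (11, 'fddcaaeadcedaae')
  24 → (6, 'gfdacfddcaaeadcedaae')
  25 → (3, 'hdegfdacfddcaaeadcedaae')

SA = [23, 15, 9, 18, 24, 16, 2, 14, 1, 20, 10, 22, 8, 13, 0, 19, 12, 4, 25, 17, 21, 5, 7, 11, 6, 3]
rank  pair      lcp
   1  s[23:],s[15:]  3  'aae'
   2  s[15:],s[9:]  1  'a'
   3  s[9:],s[18:]  1  'a'
   4  s[18:],s[24:]  1  'a'
   5  s[24:],s[16:]  2  'ae'
   6  s[16:],s[2:]  1  'a'
   7  s[2:],s[14:]  0  ''
   8  s[14:],s[1:]  2  'ca'
   9  s[1:],s[20:]  1  'c'
  10  s[20:],s[10:]  1  'c'
  11  s[10:],s[22:]  0  ''
  12  s[22:],s[8:]  2  'da'
  13  s[8:],s[13:]  1  'd'
  14  s[13:],s[0:]  3  'dca'
  15  s[0:],s[19:]  2  'dc'
  16  s[19:],s[12:]  1  'd'
  17  s[12:],s[4:]  1  'd'
  18  s[4:],s[25:]  0  ''
  19  s[25:],s[17:]  1  'e'
  20  s[17:],s[21:]  1  'e'
  21  s[21:],s[5:]  1  'e'
  22  s[5:],s[7:]  0  ''
  23  s[7:],s[11:]  2  'fd'
  24  s[11:],s[6:]  0  ''
  25  s[6:],s[3:]  0  ''

n(n+1)/2 = 26·27/2 = 351
Σ LCP = 0 + 3 + 1 + 1 + 1 + 2 + 1 + 0 + 2 + 1 + 1 + 0 + 2 + 1 + 3 + 2 + 1 + 1 + 0 + 1 + 1 + 1 + 0 + 2 + 0 + 0 = 28
distinct = 351 − 28 = 323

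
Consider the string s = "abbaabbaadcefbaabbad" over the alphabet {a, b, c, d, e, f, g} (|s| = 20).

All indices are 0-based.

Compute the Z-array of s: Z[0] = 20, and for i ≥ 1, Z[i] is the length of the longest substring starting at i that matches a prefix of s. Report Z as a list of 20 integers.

Z[0]=20
i=1: fresh scan; Z[1]=0
i=2: fresh scan; Z[2]=0
i=3: fresh scan; Z[3]=1 scan→box=[3,4)
i=4: fresh scan; Z[4]=5 scan→box=[4,9)
i=5: min(r-i=4, Z[1]=0)=0; Z[5]=0
i=6: min(r-i=3, Z[2]=0)=0; Z[6]=0
i=7: min(r-i=2, Z[3]=1)=1; Z[7]=1
i=8: min(r-i=1, Z[4]=5)=1; Z[8]=1
i=9: fresh scan; Z[9]=0
i=10: fresh scan; Z[10]=0
i=11: fresh scan; Z[11]=0
i=12: fresh scan; Z[12]=0
i=13: fresh scan; Z[13]=0
i=14: fresh scan; Z[14]=1 scan→box=[14,15)
i=15: fresh scan; Z[15]=4 scan→box=[15,19)
i=16: min(r-i=3, Z[1]=0)=0; Z[16]=0
i=17: min(r-i=2, Z[2]=0)=0; Z[17]=0
i=18: min(r-i=1, Z[3]=1)=1; Z[18]=1
i=19: fresh scan; Z[19]=0

[20, 0, 0, 1, 5, 0, 0, 1, 1, 0, 0, 0, 0, 0, 1, 4, 0, 0, 1, 0]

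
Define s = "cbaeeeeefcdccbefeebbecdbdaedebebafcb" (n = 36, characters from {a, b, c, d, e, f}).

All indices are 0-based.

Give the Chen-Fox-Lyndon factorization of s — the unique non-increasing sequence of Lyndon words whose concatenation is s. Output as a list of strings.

emit factor 1: 'c' (i=0, period=1)
emit factor 2: 'b' (i=1, period=1)
emit factor 3: 'aeeeeefcdccbefeebbecdbd' (i=2, period=23)
emit factor 4: 'aedebebafcb' (i=25, period=11)

["c", "b", "aeeeeefcdccbefeebbecdbd", "aedebebafcb"]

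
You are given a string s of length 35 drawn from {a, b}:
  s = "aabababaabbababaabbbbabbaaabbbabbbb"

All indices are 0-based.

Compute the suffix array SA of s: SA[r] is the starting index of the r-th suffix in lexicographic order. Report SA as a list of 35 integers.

rank→(start, suffix):
  0 → (24, 'aaabbbabbbb')
  1 → (0, 'aabababaabbababaabbbbabbaaabbbabbbb')
  2 → (7, 'aabbababaabbbbabbaaabbbabbbb')
  3 → (25, 'aabbbabbbb')
  4 → (15, 'aabbbbabbaaabbbabbbb')
  5 → (5, 'abaabbababaabbbbabbaaabbbabbbb')
  6 → (13, 'abaabbbbabbaaabbbabbbb')
  7 → (3, 'ababaabbababaabbbbabbaaabbbabbbb')
  8 → (11, 'ababaabbbbabbaaabbbabbbb')
  9 → (1, 'abababaabbababaabbbbabbaaabbbabbbb')
  10 → (21, 'abbaaabbbabbbb')
  11 → (8, 'abbababaabbbbabbaaabbbabbbb')
  12 → (26, 'abbbabbbb')
  13 → (30, 'abbbb')
  14 → (16, 'abbbbabbaaabbbabbbb')
  15 → (34, 'b')
  16 → (23, 'baaabbbabbbb')
  17 → (6, 'baabbababaabbbbabbaaabbbabbbb')
  18 → (14, 'baabbbbabbaaabbbabbbb')
  19 → (4, 'babaabbababaabbbbabbaaabbbabbbb')
  20 → (12, 'babaabbbbabbaaabbbabbbb')
  21 → (2, 'bababaabbababaabbbbabbaaabbbabbbb')
  22 → (10, 'bababaabbbbabbaaabbbabbbb')
  23 → (20, 'babbaaabbbabbbb')
  24 → (29, 'babbbb')
  25 → (33, 'bb')
  26 → (22, 'bbaaabbbabbbb')
  27 → (9, 'bbababaabbbbabbaaabbbabbbb')
  28 → (19, 'bbabbaaabbbabbbb')
  29 → (28, 'bbabbbb')
  30 → (32, 'bbb')
  31 → (18, 'bbbabbaaabbbabbbb')
  32 → (27, 'bbbabbbb')
  33 → (31, 'bbbb')
  34 → (17, 'bbbbabbaaabbbabbbb')

[24, 0, 7, 25, 15, 5, 13, 3, 11, 1, 21, 8, 26, 30, 16, 34, 23, 6, 14, 4, 12, 2, 10, 20, 29, 33, 22, 9, 19, 28, 32, 18, 27, 31, 17]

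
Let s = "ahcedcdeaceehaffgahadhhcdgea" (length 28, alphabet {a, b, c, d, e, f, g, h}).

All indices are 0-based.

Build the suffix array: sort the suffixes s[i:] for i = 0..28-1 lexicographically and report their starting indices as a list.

rank→(start, suffix):
  0 → (27, 'a')
  1 → (8, 'aceehaffgahadhhcdgea')
  2 → (19, 'adhhcdgea')
  3 → (13, 'affgahadhhcdgea')
  4 → (17, 'ahadhhcdgea')
  5 → (0, 'ahcedcdeaceehaffgahadhhcdgea')
  6 → (5, 'cdeaceehaffgahadhhcdgea')
  7 → (23, 'cdgea')
  8 → (2, 'cedcdeaceehaffgahadhhcdgea')
  9 → (9, 'ceehaffgahadhhcdgea')
  10 → (4, 'dcdeaceehaffgahadhhcdgea')
  11 → (6, 'deaceehaffgahadhhcdgea')
  12 → (24, 'dgea')
  13 → (20, 'dhhcdgea')
  14 → (26, 'ea')
  15 → (7, 'eaceehaffgahadhhcdgea')
  16 → (3, 'edcdeaceehaffgahadhhcdgea')
  17 → (10, 'eehaffgahadhhcdgea')
  18 → (11, 'ehaffgahadhhcdgea')
  19 → (14, 'ffgahadhhcdgea')
  20 → (15, 'fgahadhhcdgea')
  21 → (16, 'gahadhhcdgea')
  22 → (25, 'gea')
  23 → (18, 'hadhhcdgea')
  24 → (12, 'haffgahadhhcdgea')
  25 → (22, 'hcdgea')
  26 → (1, 'hcedcdeaceehaffgahadhhcdgea')
  27 → (21, 'hhcdgea')

[27, 8, 19, 13, 17, 0, 5, 23, 2, 9, 4, 6, 24, 20, 26, 7, 3, 10, 11, 14, 15, 16, 25, 18, 12, 22, 1, 21]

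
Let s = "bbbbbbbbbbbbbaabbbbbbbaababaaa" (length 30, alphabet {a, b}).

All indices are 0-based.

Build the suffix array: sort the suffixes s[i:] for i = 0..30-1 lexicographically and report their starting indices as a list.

[29, 28, 27, 22, 13, 25, 23, 14, 26, 21, 12, 24, 20, 11, 19, 10, 18, 9, 17, 8, 16, 7, 15, 6, 5, 4, 3, 2, 1, 0]

rank | idx | suffix
   0 |  29 | a
   1 |  28 | aa
   2 |  27 | aaa
   3 |  22 | aababaaa
   4 |  13 | aabbbbbbbaababaaa
   5 |  25 | abaaa
   6 |  23 | ababaaa
   7 |  14 | abbbbbbbaababaaa
   8 |  26 | baaa
   9 |  21 | baababaaa
  10 |  12 | baabbbbbbbaababaaa
  11 |  24 | babaaa
  12 |  20 | bbaababaaa
  13 |  11 | bbaabbbbbbbaababaaa
  14 |  19 | bbbaababaaa
  15 |  10 | bbbaabbbbbbbaababaaa
  16 |  18 | bbbbaababaaa
  17 |   9 | bbbbaabbbbbbbaababaaa
  18 |  17 | bbbbbaababaaa
  19 |   8 | bbbbbaabbbbbbbaababaaa
  20 |  16 | bbbbbbaababaaa
  21 |   7 | bbbbbbaabbbbbbbaababaaa
  22 |  15 | bbbbbbbaababaaa
  23 |   6 | bbbbbbbaabbbbbbbaababaaa
  24 |   5 | bbbbbbbbaabbbbbbbaababaaa
  25 |   4 | bbbbbbbbbaabbbbbbbaababaaa
  26 |   3 | bbbbbbbbbbaabbbbbbbaababaaa
  27 |   2 | bbbbbbbbbbbaabbbbbbbaababaaa
  28 |   1 | bbbbbbbbbbbbaabbbbbbbaababaaa
  29 |   0 | bbbbbbbbbbbbbaabbbbbbbaababaaa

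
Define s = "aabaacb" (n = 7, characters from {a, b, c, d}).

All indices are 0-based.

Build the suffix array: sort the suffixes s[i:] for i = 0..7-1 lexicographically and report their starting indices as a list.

[0, 3, 1, 4, 6, 2, 5]

sorted suffixes:
  #0 SA[0]=0  'aabaacb'
  #1 SA[1]=3  'aacb'
  #2 SA[2]=1  'abaacb'
  #3 SA[3]=4  'acb'
  #4 SA[4]=6  'b'
  #5 SA[5]=2  'baacb'
  #6 SA[6]=5  'cb'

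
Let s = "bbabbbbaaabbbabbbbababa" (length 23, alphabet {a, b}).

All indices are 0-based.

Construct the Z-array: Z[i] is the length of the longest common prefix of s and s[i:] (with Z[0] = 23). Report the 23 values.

[23, 1, 0, 2, 2, 3, 1, 0, 0, 0, 2, 8, 1, 0, 2, 2, 4, 1, 0, 1, 0, 1, 0]

Z[0]=23
i=1: fresh scan; Z[1]=1 scan→box=[1,2)
i=2: fresh scan; Z[2]=0
i=3: fresh scan; Z[3]=2 scan→box=[3,5)
i=4: min(r-i=1, Z[1]=1)=1; Z[4]=2 scan→box=[4,6)
i=5: min(r-i=1, Z[1]=1)=1; Z[5]=3 scan→box=[5,8)
i=6: min(r-i=2, Z[1]=1)=1; Z[6]=1
i=7: min(r-i=1, Z[2]=0)=0; Z[7]=0
i=8: fresh scan; Z[8]=0
i=9: fresh scan; Z[9]=0
i=10: fresh scan; Z[10]=2 scan→box=[10,12)
i=11: min(r-i=1, Z[1]=1)=1; Z[11]=8 scan→box=[11,19)
i=12: min(r-i=7, Z[1]=1)=1; Z[12]=1
i=13: min(r-i=6, Z[2]=0)=0; Z[13]=0
i=14: min(r-i=5, Z[3]=2)=2; Z[14]=2
i=15: min(r-i=4, Z[4]=2)=2; Z[15]=2
i=16: min(r-i=3, Z[5]=3)=3; Z[16]=4 scan→box=[16,20)
i=17: min(r-i=3, Z[1]=1)=1; Z[17]=1
i=18: min(r-i=2, Z[2]=0)=0; Z[18]=0
i=19: min(r-i=1, Z[3]=2)=1; Z[19]=1
i=20: fresh scan; Z[20]=0
i=21: fresh scan; Z[21]=1 scan→box=[21,22)
i=22: fresh scan; Z[22]=0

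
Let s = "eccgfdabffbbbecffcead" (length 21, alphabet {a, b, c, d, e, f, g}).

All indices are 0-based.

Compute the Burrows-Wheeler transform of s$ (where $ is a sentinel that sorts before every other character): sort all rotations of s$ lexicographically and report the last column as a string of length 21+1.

ddefbbaefecafc$bffgbcc

rank  rotation                last
    0  $eccgfdabffbbbecffcead  d
    1  abffbbbecffcead$eccgfd  d
    2  ad$eccgfdabffbbbecffce  e
    3  bbbecffcead$eccgfdabff  f
    4  bbecffcead$eccgfdabffb  b
    5  becffcead$eccgfdabffbb  b
    6  bffbbbecffcead$eccgfda  a
    7  ccgfdabffbbbecffcead$e  e
    8  cead$eccgfdabffbbbecff  f
    9  cffcead$eccgfdabffbbbe  e
   10  cgfdabffbbbecffcead$ec  c
   11  d$eccgfdabffbbbecffcea  a
   12  dabffbbbecffcead$eccgf  f
   13  ead$eccgfdabffbbbecffc  c
   14  eccgfdabffbbbecffcead$  $
   15  ecffcead$eccgfdabffbbb  b
   16  fbbbecffcead$eccgfdabf  f
   17  fcead$eccgfdabffbbbecf  f
   18  fdabffbbbecffcead$eccg  g
   19  ffbbbecffcead$eccgfdab  b
   20  ffcead$eccgfdabffbbbec  c
   21  gfdabffbbbecffcead$ecc  c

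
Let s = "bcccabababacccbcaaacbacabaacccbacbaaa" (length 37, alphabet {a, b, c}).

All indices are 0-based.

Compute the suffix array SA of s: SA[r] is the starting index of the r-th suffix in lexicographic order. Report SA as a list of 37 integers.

sorted suffixes:
  #0 SA[0]=36  'a'
  #1 SA[1]=35  'aa'
  #2 SA[2]=34  'aaa'
  #3 SA[3]=16  'aaacbacabaacccbacbaaa'
  #4 SA[4]=17  'aacbacabaacccbacbaaa'
  #5 SA[5]=25  'aacccbacbaaa'
  #6 SA[6]=23  'abaacccbacbaaa'
  #7 SA[7]=4  'abababacccbcaaacbacabaacccbacbaaa'
  #8 SA[8]=6  'ababacccbcaaacbacabaacccbacbaaa'
  #9 SA[9]=8  'abacccbcaaacbacabaacccbacbaaa'
  #10 SA[10]=21  'acabaacccbacbaaa'
  #11 SA[11]=31  'acbaaa'
  #12 SA[12]=18  'acbacabaacccbacbaaa'
  #13 SA[13]=26  'acccbacbaaa'
  #14 SA[14]=10  'acccbcaaacbacabaacccbacbaaa'
  #15 SA[15]=33  'baaa'
  #16 SA[16]=24  'baacccbacbaaa'
  #17 SA[17]=5  'bababacccbcaaacbacabaacccbacbaaa'
  #18 SA[18]=7  'babacccbcaaacbacabaacccbacbaaa'
  #19 SA[19]=20  'bacabaacccbacbaaa'
  #20 SA[20]=30  'bacbaaa'
  #21 SA[21]=9  'bacccbcaaacbacabaacccbacbaaa'
  #22 SA[22]=14  'bcaaacbacabaacccbacbaaa'
  #23 SA[23]=0  'bcccabababacccbcaaacbacabaacccbacbaaa'
  #24 SA[24]=15  'caaacbacabaacccbacbaaa'
  #25 SA[25]=22  'cabaacccbacbaaa'
  #26 SA[26]=3  'cabababacccbcaaacbacabaacccbacbaaa'
  #27 SA[27]=32  'cbaaa'
  #28 SA[28]=19  'cbacabaacccbacbaaa'
  #29 SA[29]=29  'cbacbaaa'
  #30 SA[30]=13  'cbcaaacbacabaacccbacbaaa'
  #31 SA[31]=2  'ccabababacccbcaaacbacabaacccbacbaaa'
  #32 SA[32]=28  'ccbacbaaa'
  #33 SA[33]=12  'ccbcaaacbacabaacccbacbaaa'
  #34 SA[34]=1  'cccabababacccbcaaacbacabaacccbacbaaa'
  #35 SA[35]=27  'cccbacbaaa'
  #36 SA[36]=11  'cccbcaaacbacabaacccbacbaaa'

[36, 35, 34, 16, 17, 25, 23, 4, 6, 8, 21, 31, 18, 26, 10, 33, 24, 5, 7, 20, 30, 9, 14, 0, 15, 22, 3, 32, 19, 29, 13, 2, 28, 12, 1, 27, 11]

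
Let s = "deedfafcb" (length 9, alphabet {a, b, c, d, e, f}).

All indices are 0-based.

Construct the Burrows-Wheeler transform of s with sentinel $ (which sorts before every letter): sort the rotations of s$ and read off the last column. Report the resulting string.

bfcf$eedda

rank  rotation    last
    0  $deedfafcb  b
    1  afcb$deedf  f
    2  b$deedfafc  c
    3  cb$deedfaf  f
    4  deedfafcb$  $
    5  dfafcb$dee  e
    6  edfafcb$de  e
    7  eedfafcb$d  d
    8  fafcb$deed  d
    9  fcb$deedfa  a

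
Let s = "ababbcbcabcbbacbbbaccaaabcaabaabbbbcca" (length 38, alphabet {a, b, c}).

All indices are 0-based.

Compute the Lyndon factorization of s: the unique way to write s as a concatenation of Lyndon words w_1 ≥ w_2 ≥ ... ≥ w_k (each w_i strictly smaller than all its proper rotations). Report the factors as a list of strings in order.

emit factor 1: 'ababbcbcabcbbacbbbacc' (i=0, period=21)
emit factor 2: 'aaabcaabaabbbbcc' (i=21, period=16)
emit factor 3: 'a' (i=37, period=1)

["ababbcbcabcbbacbbbacc", "aaabcaabaabbbbcc", "a"]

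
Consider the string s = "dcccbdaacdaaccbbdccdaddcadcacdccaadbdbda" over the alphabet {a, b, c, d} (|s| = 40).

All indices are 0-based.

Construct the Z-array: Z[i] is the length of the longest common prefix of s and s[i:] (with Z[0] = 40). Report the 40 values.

Z[0]=40
i=1: outside box; Z[1]=0
i=2: outside box; Z[2]=0
i=3: outside box; Z[3]=0
i=4: outside box; Z[4]=0
i=5: outside box; Z[5]=1 scan→box=[5,6)
i=6: outside box; Z[6]=0
i=7: outside box; Z[7]=0
i=8: outside box; Z[8]=0
i=9: outside box; Z[9]=1 scan→box=[9,10)
i=10: outside box; Z[10]=0
i=11: outside box; Z[11]=0
i=12: outside box; Z[12]=0
i=13: outside box; Z[13]=0
i=14: outside box; Z[14]=0
i=15: outside box; Z[15]=0
i=16: outside box; Z[16]=3 scan→box=[16,19)
i=17: min(r-i=2, Z[1]=0)=0; Z[17]=0
i=18: min(r-i=1, Z[2]=0)=0; Z[18]=0
i=19: outside box; Z[19]=1 scan→box=[19,20)
i=20: outside box; Z[20]=0
i=21: outside box; Z[21]=1 scan→box=[21,22)
i=22: outside box; Z[22]=2 scan→box=[22,24)
i=23: min(r-i=1, Z[1]=0)=0; Z[23]=0
i=24: outside box; Z[24]=0
i=25: outside box; Z[25]=2 scan→box=[25,27)
i=26: min(r-i=1, Z[1]=0)=0; Z[26]=0
i=27: outside box; Z[27]=0
i=28: outside box; Z[28]=0
i=29: outside box; Z[29]=3 scan→box=[29,32)
i=30: min(r-i=2, Z[1]=0)=0; Z[30]=0
i=31: min(r-i=1, Z[2]=0)=0; Z[31]=0
i=32: outside box; Z[32]=0
i=33: outside box; Z[33]=0
i=34: outside box; Z[34]=1 scan→box=[34,35)
i=35: outside box; Z[35]=0
i=36: outside box; Z[36]=1 scan→box=[36,37)
i=37: outside box; Z[37]=0
i=38: outside box; Z[38]=1 scan→box=[38,39)
i=39: outside box; Z[39]=0

[40, 0, 0, 0, 0, 1, 0, 0, 0, 1, 0, 0, 0, 0, 0, 0, 3, 0, 0, 1, 0, 1, 2, 0, 0, 2, 0, 0, 0, 3, 0, 0, 0, 0, 1, 0, 1, 0, 1, 0]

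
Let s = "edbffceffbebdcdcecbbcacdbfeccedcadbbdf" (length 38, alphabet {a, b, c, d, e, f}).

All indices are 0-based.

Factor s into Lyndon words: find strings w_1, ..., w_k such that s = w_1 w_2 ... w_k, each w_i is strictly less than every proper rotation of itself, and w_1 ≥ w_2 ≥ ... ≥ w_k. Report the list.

["e", "d", "bffceff", "be", "bdcdcec", "bbc", "acdbfeccedcadbbdf"]

emit factor 1: 'e' (i=0, period=1)
emit factor 2: 'd' (i=1, period=1)
emit factor 3: 'bffceff' (i=2, period=7)
emit factor 4: 'be' (i=9, period=2)
emit factor 5: 'bdcdcec' (i=11, period=7)
emit factor 6: 'bbc' (i=18, period=3)
emit factor 7: 'acdbfeccedcadbbdf' (i=21, period=17)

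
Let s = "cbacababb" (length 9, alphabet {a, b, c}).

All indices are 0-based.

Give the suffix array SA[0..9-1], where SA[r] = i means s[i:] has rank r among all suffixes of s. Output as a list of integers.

[4, 6, 2, 8, 5, 1, 7, 3, 0]

rank→(start, suffix):
  0 → (4, 'ababb')
  1 → (6, 'abb')
  2 → (2, 'acababb')
  3 → (8, 'b')
  4 → (5, 'babb')
  5 → (1, 'bacababb')
  6 → (7, 'bb')
  7 → (3, 'cababb')
  8 → (0, 'cbacababb')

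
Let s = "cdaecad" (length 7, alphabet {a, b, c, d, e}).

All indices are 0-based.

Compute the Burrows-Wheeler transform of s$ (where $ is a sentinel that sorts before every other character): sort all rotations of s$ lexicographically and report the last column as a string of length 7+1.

dcde$aca

rank  rotation  last
    0  $cdaecad  d
    1  ad$cdaec  c
    2  aecad$cd  d
    3  cad$cdae  e
    4  cdaecad$  $
    5  d$cdaeca  a
    6  daecad$c  c
    7  ecad$cda  a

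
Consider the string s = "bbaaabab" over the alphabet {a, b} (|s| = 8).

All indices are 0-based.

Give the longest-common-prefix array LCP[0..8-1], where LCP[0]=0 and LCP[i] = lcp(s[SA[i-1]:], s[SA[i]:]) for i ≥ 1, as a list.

rank | idx | suffix
   0 |   2 | aaabab
   1 |   3 | aabab
   2 |   6 | ab
   3 |   4 | abab
   4 |   7 | b
   5 |   1 | baaabab
   6 |   5 | bab
   7 |   0 | bbaaabab

SA = [2, 3, 6, 4, 7, 1, 5, 0]
rank  pair      lcp
   1  s[2:],s[3:]  2  'aa'
   2  s[3:],s[6:]  1  'a'
   3  s[6:],s[4:]  2  'ab'
   4  s[4:],s[7:]  0  ''
   5  s[7:],s[1:]  1  'b'
   6  s[1:],s[5:]  2  'ba'
   7  s[5:],s[0:]  1  'b'

[0, 2, 1, 2, 0, 1, 2, 1]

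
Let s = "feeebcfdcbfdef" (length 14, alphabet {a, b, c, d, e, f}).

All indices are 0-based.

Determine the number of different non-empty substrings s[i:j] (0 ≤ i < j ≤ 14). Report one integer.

94

sorted suffixes:
  #0 SA[0]=4  'bcfdcbfdef'
  #1 SA[1]=9  'bfdef'
  #2 SA[2]=8  'cbfdef'
  #3 SA[3]=5  'cfdcbfdef'
  #4 SA[4]=7  'dcbfdef'
  #5 SA[5]=11  'def'
  #6 SA[6]=3  'ebcfdcbfdef'
  #7 SA[7]=2  'eebcfdcbfdef'
  #8 SA[8]=1  'eeebcfdcbfdef'
  #9 SA[9]=12  'ef'
  #10 SA[10]=13  'f'
  #11 SA[11]=6  'fdcbfdef'
  #12 SA[12]=10  'fdef'
  #13 SA[13]=0  'feeebcfdcbfdef'

SA = [4, 9, 8, 5, 7, 11, 3, 2, 1, 12, 13, 6, 10, 0]
[i] adj suffixes → lcp
  [1] 4/9 → 1 ('b')
  [2] 9/8 → 0 ('')
  [3] 8/5 → 1 ('c')
  [4] 5/7 → 0 ('')
  [5] 7/11 → 1 ('d')
  [6] 11/3 → 0 ('')
  [7] 3/2 → 1 ('e')
  [8] 2/1 → 2 ('ee')
  [9] 1/12 → 1 ('e')
  [10] 12/13 → 0 ('')
  [11] 13/6 → 1 ('f')
  [12] 6/10 → 2 ('fd')
  [13] 10/0 → 1 ('f')

n(n+1)/2 = 14·15/2 = 105
Σ LCP = 0 + 1 + 0 + 1 + 0 + 1 + 0 + 1 + 2 + 1 + 0 + 1 + 2 + 1 = 11
distinct = 105 − 11 = 94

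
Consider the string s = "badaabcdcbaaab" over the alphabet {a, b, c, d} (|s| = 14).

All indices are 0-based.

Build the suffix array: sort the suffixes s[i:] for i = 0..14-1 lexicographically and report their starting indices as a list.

rank | idx | suffix
   0 |  10 | aaab
   1 |  11 | aab
   2 |   3 | aabcdcbaaab
   3 |  12 | ab
   4 |   4 | abcdcbaaab
   5 |   1 | adaabcdcbaaab
   6 |  13 | b
   7 |   9 | baaab
   8 |   0 | badaabcdcbaaab
   9 |   5 | bcdcbaaab
  10 |   8 | cbaaab
  11 |   6 | cdcbaaab
  12 |   2 | daabcdcbaaab
  13 |   7 | dcbaaab

[10, 11, 3, 12, 4, 1, 13, 9, 0, 5, 8, 6, 2, 7]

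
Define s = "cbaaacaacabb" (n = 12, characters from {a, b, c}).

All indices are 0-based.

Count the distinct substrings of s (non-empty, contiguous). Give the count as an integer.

rank | idx | suffix
   0 |   2 | aaacaacabb
   1 |   3 | aacaacabb
   2 |   6 | aacabb
   3 |   9 | abb
   4 |   4 | acaacabb
   5 |   7 | acabb
   6 |  11 | b
   7 |   1 | baaacaacabb
   8 |  10 | bb
   9 |   5 | caacabb
  10 |   8 | cabb
  11 |   0 | cbaaacaacabb

SA = [2, 3, 6, 9, 4, 7, 11, 1, 10, 5, 8, 0]
[i] adj suffixes → lcp
  [1] 2/3 → 2 ('aa')
  [2] 3/6 → 4 ('aaca')
  [3] 6/9 → 1 ('a')
  [4] 9/4 → 1 ('a')
  [5] 4/7 → 3 ('aca')
  [6] 7/11 → 0 ('')
  [7] 11/1 → 1 ('b')
  [8] 1/10 → 1 ('b')
  [9] 10/5 → 0 ('')
  [10] 5/8 → 2 ('ca')
  [11] 8/0 → 1 ('c')

n(n+1)/2 = 12·13/2 = 78
Σ LCP = 0 + 2 + 4 + 1 + 1 + 3 + 0 + 1 + 1 + 0 + 2 + 1 = 16
distinct = 78 − 16 = 62

62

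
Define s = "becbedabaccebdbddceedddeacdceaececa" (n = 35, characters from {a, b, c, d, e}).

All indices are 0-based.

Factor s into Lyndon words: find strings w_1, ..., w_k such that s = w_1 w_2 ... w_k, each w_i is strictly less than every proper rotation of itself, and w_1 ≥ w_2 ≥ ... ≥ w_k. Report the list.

emit factor 1: 'becbed' (i=0, period=6)
emit factor 2: 'abaccebdbddceedddeacdceaecec' (i=6, period=28)
emit factor 3: 'a' (i=34, period=1)

["becbed", "abaccebdbddceedddeacdceaecec", "a"]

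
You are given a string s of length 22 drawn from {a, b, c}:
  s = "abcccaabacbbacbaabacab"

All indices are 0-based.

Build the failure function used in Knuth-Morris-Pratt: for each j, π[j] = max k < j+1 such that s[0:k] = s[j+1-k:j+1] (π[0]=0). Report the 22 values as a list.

[0, 0, 0, 0, 0, 1, 1, 2, 1, 0, 0, 0, 1, 0, 0, 1, 1, 2, 1, 0, 1, 2]

π[0] = 0
j=1 s[j]='b': π[1]=0 (border '')
j=2 s[j]='c': π[2]=0 (border '')
j=3 s[j]='c': π[3]=0 (border '')
j=4 s[j]='c': π[4]=0 (border '')
j=5 s[j]='a': π[5]=1 (border 'a')
j=6 s[j]='a': k: 1→0; π[6]=1 (border 'a')
j=7 s[j]='b': π[7]=2 (border 'ab')
j=8 s[j]='a': k: 2→0; π[8]=1 (border 'a')
j=9 s[j]='c': k: 1→0; π[9]=0 (border '')
j=10 s[j]='b': π[10]=0 (border '')
j=11 s[j]='b': π[11]=0 (border '')
j=12 s[j]='a': π[12]=1 (border 'a')
j=13 s[j]='c': k: 1→0; π[13]=0 (border '')
j=14 s[j]='b': π[14]=0 (border '')
j=15 s[j]='a': π[15]=1 (border 'a')
j=16 s[j]='a': k: 1→0; π[16]=1 (border 'a')
j=17 s[j]='b': π[17]=2 (border 'ab')
j=18 s[j]='a': k: 2→0; π[18]=1 (border 'a')
j=19 s[j]='c': k: 1→0; π[19]=0 (border '')
j=20 s[j]='a': π[20]=1 (border 'a')
j=21 s[j]='b': π[21]=2 (border 'ab')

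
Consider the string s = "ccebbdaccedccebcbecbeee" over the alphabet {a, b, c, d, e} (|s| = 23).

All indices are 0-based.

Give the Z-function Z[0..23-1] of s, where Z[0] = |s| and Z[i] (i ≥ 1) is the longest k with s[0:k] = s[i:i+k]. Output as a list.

Z[0]=23
i=1: outside box; Z[1]=1 extend→box=[1,2)
i=2: outside box; Z[2]=0
i=3: outside box; Z[3]=0
i=4: outside box; Z[4]=0
i=5: outside box; Z[5]=0
i=6: outside box; Z[6]=0
i=7: outside box; Z[7]=3 extend→box=[7,10)
i=8: min(r-i=2, Z[1]=1)=1; Z[8]=1
i=9: min(r-i=1, Z[2]=0)=0; Z[9]=0
i=10: outside box; Z[10]=0
i=11: outside box; Z[11]=4 extend→box=[11,15)
i=12: min(r-i=3, Z[1]=1)=1; Z[12]=1
i=13: min(r-i=2, Z[2]=0)=0; Z[13]=0
i=14: min(r-i=1, Z[3]=0)=0; Z[14]=0
i=15: outside box; Z[15]=1 extend→box=[15,16)
i=16: outside box; Z[16]=0
i=17: outside box; Z[17]=0
i=18: outside box; Z[18]=1 extend→box=[18,19)
i=19: outside box; Z[19]=0
i=20: outside box; Z[20]=0
i=21: outside box; Z[21]=0
i=22: outside box; Z[22]=0

[23, 1, 0, 0, 0, 0, 0, 3, 1, 0, 0, 4, 1, 0, 0, 1, 0, 0, 1, 0, 0, 0, 0]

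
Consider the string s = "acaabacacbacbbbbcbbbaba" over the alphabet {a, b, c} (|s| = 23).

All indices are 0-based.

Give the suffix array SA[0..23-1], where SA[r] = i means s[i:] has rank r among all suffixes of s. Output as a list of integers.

[22, 2, 20, 3, 0, 5, 7, 10, 21, 19, 4, 9, 18, 17, 12, 13, 14, 15, 1, 6, 8, 16, 11]

rank→(start, suffix):
  0 → (22, 'a')
  1 → (2, 'aabacacbacbbbbcbbbaba')
  2 → (20, 'aba')
  3 → (3, 'abacacbacbbbbcbbbaba')
  4 → (0, 'acaabacacbacbbbbcbbbaba')
  5 → (5, 'acacbacbbbbcbbbaba')
  6 → (7, 'acbacbbbbcbbbaba')
  7 → (10, 'acbbbbcbbbaba')
  8 → (21, 'ba')
  9 → (19, 'baba')
  10 → (4, 'bacacbacbbbbcbbbaba')
  11 → (9, 'bacbbbbcbbbaba')
  12 → (18, 'bbaba')
  13 → (17, 'bbbaba')
  14 → (12, 'bbbbcbbbaba')
  15 → (13, 'bbbcbbbaba')
  16 → (14, 'bbcbbbaba')
  17 → (15, 'bcbbbaba')
  18 → (1, 'caabacacbacbbbbcbbbaba')
  19 → (6, 'cacbacbbbbcbbbaba')
  20 → (8, 'cbacbbbbcbbbaba')
  21 → (16, 'cbbbaba')
  22 → (11, 'cbbbbcbbbaba')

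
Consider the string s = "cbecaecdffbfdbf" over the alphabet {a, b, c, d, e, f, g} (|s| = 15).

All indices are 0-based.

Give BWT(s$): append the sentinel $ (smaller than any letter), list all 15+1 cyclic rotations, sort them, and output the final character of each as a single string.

fccdfe$efcbabfbd

rank  rotation          last
    0  $cbecaecdffbfdbf  f
    1  aecdffbfdbf$cbec  c
    2  becaecdffbfdbf$c  c
    3  bf$cbecaecdffbfd  d
    4  bfdbf$cbecaecdff  f
    5  caecdffbfdbf$cbe  e
    6  cbecaecdffbfdbf$  $
    7  cdffbfdbf$cbecae  e
    8  dbf$cbecaecdffbf  f
    9  dffbfdbf$cbecaec  c
   10  ecaecdffbfdbf$cb  b
   11  ecdffbfdbf$cbeca  a
   12  f$cbecaecdffbfdb  b
   13  fbfdbf$cbecaecdf  f
   14  fdbf$cbecaecdffb  b
   15  ffbfdbf$cbecaecd  d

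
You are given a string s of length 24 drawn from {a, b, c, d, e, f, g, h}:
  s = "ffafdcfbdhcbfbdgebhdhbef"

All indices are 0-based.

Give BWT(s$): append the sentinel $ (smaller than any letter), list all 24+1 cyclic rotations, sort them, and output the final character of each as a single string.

rank  rotation                   last
    0  $ffafdcfbdhcbfbdgebhdhbef  f
    1  afdcfbdhcbfbdgebhdhbef$ff  f
    2  bdgebhdhbef$ffafdcfbdhcbf  f
    3  bdhcbfbdgebhdhbef$ffafdcf  f
    4  bef$ffafdcfbdhcbfbdgebhdh  h
    5  bfbdgebhdhbef$ffafdcfbdhc  c
    6  bhdhbef$ffafdcfbdhcbfbdge  e
    7  cbfbdgebhdhbef$ffafdcfbdh  h
    8  cfbdhcbfbdgebhdhbef$ffafd  d
    9  dcfbdhcbfbdgebhdhbef$ffaf  f
   10  dgebhdhbef$ffafdcfbdhcbfb  b
   11  dhbef$ffafdcfbdhcbfbdgebh  h
   12  dhcbfbdgebhdhbef$ffafdcfb  b
   13  ebhdhbef$ffafdcfbdhcbfbdg  g
   14  ef$ffafdcfbdhcbfbdgebhdhb  b
   15  f$ffafdcfbdhcbfbdgebhdhbe  e
   16  fafdcfbdhcbfbdgebhdhbef$f  f
   17  fbdgebhdhbef$ffafdcfbdhcb  b
   18  fbdhcbfbdgebhdhbef$ffafdc  c
   19  fdcfbdhcbfbdgebhdhbef$ffa  a
   20  ffafdcfbdhcbfbdgebhdhbef$  $
   21  gebhdhbef$ffafdcfbdhcbfbd  d
   22  hbef$ffafdcfbdhcbfbdgebhd  d
   23  hcbfbdgebhdhbef$ffafdcfbd  d
   24  hdhbef$ffafdcfbdhcbfbdgeb  b

ffffhcehdfbhbgbefbca$dddb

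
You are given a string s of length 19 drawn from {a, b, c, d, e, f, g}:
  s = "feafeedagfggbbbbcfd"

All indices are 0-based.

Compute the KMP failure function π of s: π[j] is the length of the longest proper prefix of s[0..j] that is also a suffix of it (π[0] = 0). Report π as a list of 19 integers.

π[0] = 0
j=1 s[j]='e': π[1]=0 (border '')
j=2 s[j]='a': π[2]=0 (border '')
j=3 s[j]='f': π[3]=1 (border 'f')
j=4 s[j]='e': π[4]=2 (border 'fe')
j=5 s[j]='e': k: 2→0; π[5]=0 (border '')
j=6 s[j]='d': π[6]=0 (border '')
j=7 s[j]='a': π[7]=0 (border '')
j=8 s[j]='g': π[8]=0 (border '')
j=9 s[j]='f': π[9]=1 (border 'f')
j=10 s[j]='g': k: 1→0; π[10]=0 (border '')
j=11 s[j]='g': π[11]=0 (border '')
j=12 s[j]='b': π[12]=0 (border '')
j=13 s[j]='b': π[13]=0 (border '')
j=14 s[j]='b': π[14]=0 (border '')
j=15 s[j]='b': π[15]=0 (border '')
j=16 s[j]='c': π[16]=0 (border '')
j=17 s[j]='f': π[17]=1 (border 'f')
j=18 s[j]='d': k: 1→0; π[18]=0 (border '')

[0, 0, 0, 1, 2, 0, 0, 0, 0, 1, 0, 0, 0, 0, 0, 0, 0, 1, 0]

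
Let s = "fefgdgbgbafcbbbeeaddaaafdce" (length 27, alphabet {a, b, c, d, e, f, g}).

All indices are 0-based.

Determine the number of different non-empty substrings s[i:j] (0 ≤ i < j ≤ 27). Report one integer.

354

rank | idx | suffix
   0 |  20 | aaafdce
   1 |  21 | aafdce
   2 |  17 | addaaafdce
   3 |   9 | afcbbbeeaddaaafdce
   4 |  22 | afdce
   5 |   8 | bafcbbbeeaddaaafdce
   6 |  12 | bbbeeaddaaafdce
   7 |  13 | bbeeaddaaafdce
   8 |  14 | beeaddaaafdce
   9 |   6 | bgbafcbbbeeaddaaafdce
  10 |  11 | cbbbeeaddaaafdce
  11 |  25 | ce
  12 |  19 | daaafdce
  13 |  24 | dce
  14 |  18 | ddaaafdce
  15 |   4 | dgbgbafcbbbeeaddaaafdce
  16 |  26 | e
  17 |  16 | eaddaaafdce
  18 |  15 | eeaddaaafdce
  19 |   1 | efgdgbgbafcbbbeeaddaaafdce
  20 |  10 | fcbbbeeaddaaafdce
  21 |  23 | fdce
  22 |   0 | fefgdgbgbafcbbbeeaddaaafdce
  23 |   2 | fgdgbgbafcbbbeeaddaaafdce
  24 |   7 | gbafcbbbeeaddaaafdce
  25 |   5 | gbgbafcbbbeeaddaaafdce
  26 |   3 | gdgbgbafcbbbeeaddaaafdce

SA = [20, 21, 17, 9, 22, 8, 12, 13, 14, 6, 11, 25, 19, 24, 18, 4, 26, 16, 15, 1, 10, 23, 0, 2, 7, 5, 3]
rank  pair      lcp
   1  s[20:],s[21:]  2  'aa'
   2  s[21:],s[17:]  1  'a'
   3  s[17:],s[9:]  1  'a'
   4  s[9:],s[22:]  2  'af'
   5  s[22:],s[8:]  0  ''
   6  s[8:],s[12:]  1  'b'
   7  s[12:],s[13:]  2  'bb'
   8  s[13:],s[14:]  1  'b'
   9  s[14:],s[6:]  1  'b'
  10  s[6:],s[11:]  0  ''
  11  s[11:],s[25:]  1  'c'
  12  s[25:],s[19:]  0  ''
  13  s[19:],s[24:]  1  'd'
  14  s[24:],s[18:]  1  'd'
  15  s[18:],s[4:]  1  'd'
  16  s[4:],s[26:]  0  ''
  17  s[26:],s[16:]  1  'e'
  18  s[16:],s[15:]  1  'e'
  19  s[15:],s[1:]  1  'e'
  20  s[1:],s[10:]  0  ''
  21  s[10:],s[23:]  1  'f'
  22  s[23:],s[0:]  1  'f'
  23  s[0:],s[2:]  1  'f'
  24  s[2:],s[7:]  0  ''
  25  s[7:],s[5:]  2  'gb'
  26  s[5:],s[3:]  1  'g'

n(n+1)/2 = 27·28/2 = 378
Σ LCP = 0 + 2 + 1 + 1 + 2 + 0 + 1 + 2 + 1 + 1 + 0 + 1 + 0 + 1 + 1 + 1 + 0 + 1 + 1 + 1 + 0 + 1 + 1 + 1 + 0 + 2 + 1 = 24
distinct = 378 − 24 = 354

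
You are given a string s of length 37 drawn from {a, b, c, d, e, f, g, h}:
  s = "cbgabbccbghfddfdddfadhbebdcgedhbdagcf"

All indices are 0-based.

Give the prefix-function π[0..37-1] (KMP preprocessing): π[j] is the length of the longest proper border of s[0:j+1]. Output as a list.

[0, 0, 0, 0, 0, 0, 1, 1, 2, 3, 0, 0, 0, 0, 0, 0, 0, 0, 0, 0, 0, 0, 0, 0, 0, 0, 1, 0, 0, 0, 0, 0, 0, 0, 0, 1, 0]

π[0] = 0
j=1 s[j]='b': π[1]=0 (border '')
j=2 s[j]='g': π[2]=0 (border '')
j=3 s[j]='a': π[3]=0 (border '')
j=4 s[j]='b': π[4]=0 (border '')
j=5 s[j]='b': π[5]=0 (border '')
j=6 s[j]='c': π[6]=1 (border 'c')
j=7 s[j]='c': k: 1→0; π[7]=1 (border 'c')
j=8 s[j]='b': π[8]=2 (border 'cb')
j=9 s[j]='g': π[9]=3 (border 'cbg')
j=10 s[j]='h': k: 3→0; π[10]=0 (border '')
j=11 s[j]='f': π[11]=0 (border '')
j=12 s[j]='d': π[12]=0 (border '')
j=13 s[j]='d': π[13]=0 (border '')
j=14 s[j]='f': π[14]=0 (border '')
j=15 s[j]='d': π[15]=0 (border '')
j=16 s[j]='d': π[16]=0 (border '')
j=17 s[j]='d': π[17]=0 (border '')
j=18 s[j]='f': π[18]=0 (border '')
j=19 s[j]='a': π[19]=0 (border '')
j=20 s[j]='d': π[20]=0 (border '')
j=21 s[j]='h': π[21]=0 (border '')
j=22 s[j]='b': π[22]=0 (border '')
j=23 s[j]='e': π[23]=0 (border '')
j=24 s[j]='b': π[24]=0 (border '')
j=25 s[j]='d': π[25]=0 (border '')
j=26 s[j]='c': π[26]=1 (border 'c')
j=27 s[j]='g': k: 1→0; π[27]=0 (border '')
j=28 s[j]='e': π[28]=0 (border '')
j=29 s[j]='d': π[29]=0 (border '')
j=30 s[j]='h': π[30]=0 (border '')
j=31 s[j]='b': π[31]=0 (border '')
j=32 s[j]='d': π[32]=0 (border '')
j=33 s[j]='a': π[33]=0 (border '')
j=34 s[j]='g': π[34]=0 (border '')
j=35 s[j]='c': π[35]=1 (border 'c')
j=36 s[j]='f': k: 1→0; π[36]=0 (border '')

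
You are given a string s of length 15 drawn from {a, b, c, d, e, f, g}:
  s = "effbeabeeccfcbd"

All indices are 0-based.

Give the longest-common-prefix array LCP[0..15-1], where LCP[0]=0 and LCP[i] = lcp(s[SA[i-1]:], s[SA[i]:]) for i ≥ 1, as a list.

[0, 0, 1, 2, 0, 1, 1, 0, 0, 1, 1, 1, 0, 1, 1]

rank→(start, suffix):
  0 → (5, 'abeeccfcbd')
  1 → (13, 'bd')
  2 → (3, 'beabeeccfcbd')
  3 → (6, 'beeccfcbd')
  4 → (12, 'cbd')
  5 → (9, 'ccfcbd')
  6 → (10, 'cfcbd')
  7 → (14, 'd')
  8 → (4, 'eabeeccfcbd')
  9 → (8, 'eccfcbd')
  10 → (7, 'eeccfcbd')
  11 → (0, 'effbeabeeccfcbd')
  12 → (2, 'fbeabeeccfcbd')
  13 → (11, 'fcbd')
  14 → (1, 'ffbeabeeccfcbd')

SA = [5, 13, 3, 6, 12, 9, 10, 14, 4, 8, 7, 0, 2, 11, 1]
i: (SA[i-1],SA[i]) lcp shared
  1: (5,13) 0 ''
  2: (13,3) 1 'b'
  3: (3,6) 2 'be'
  4: (6,12) 0 ''
  5: (12,9) 1 'c'
  6: (9,10) 1 'c'
  7: (10,14) 0 ''
  8: (14,4) 0 ''
  9: (4,8) 1 'e'
  10: (8,7) 1 'e'
  11: (7,0) 1 'e'
  12: (0,2) 0 ''
  13: (2,11) 1 'f'
  14: (11,1) 1 'f'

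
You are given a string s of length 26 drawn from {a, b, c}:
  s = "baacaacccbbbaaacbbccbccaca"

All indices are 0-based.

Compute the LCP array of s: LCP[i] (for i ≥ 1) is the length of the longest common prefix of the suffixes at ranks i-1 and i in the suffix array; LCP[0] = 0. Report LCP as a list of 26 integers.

[0, 1, 2, 3, 3, 1, 3, 2, 2, 0, 3, 1, 2, 2, 1, 3, 0, 2, 2, 1, 3, 2, 1, 2, 3, 2]

rank | idx | suffix
   0 |  25 | a
   1 |  12 | aaacbbccbccaca
   2 |   1 | aacaacccbbbaaacbbccbccaca
   3 |  13 | aacbbccbccaca
   4 |   4 | aacccbbbaaacbbccbccaca
   5 |  23 | aca
   6 |   2 | acaacccbbbaaacbbccbccaca
   7 |  14 | acbbccbccaca
   8 |   5 | acccbbbaaacbbccbccaca
   9 |  11 | baaacbbccbccaca
  10 |   0 | baacaacccbbbaaacbbccbccaca
  11 |  10 | bbaaacbbccbccaca
  12 |   9 | bbbaaacbbccbccaca
  13 |  16 | bbccbccaca
  14 |  20 | bccaca
  15 |  17 | bccbccaca
  16 |  24 | ca
  17 |   3 | caacccbbbaaacbbccbccaca
  18 |  22 | caca
  19 |   8 | cbbbaaacbbccbccaca
  20 |  15 | cbbccbccaca
  21 |  19 | cbccaca
  22 |  21 | ccaca
  23 |   7 | ccbbbaaacbbccbccaca
  24 |  18 | ccbccaca
  25 |   6 | cccbbbaaacbbccbccaca

SA = [25, 12, 1, 13, 4, 23, 2, 14, 5, 11, 0, 10, 9, 16, 20, 17, 24, 3, 22, 8, 15, 19, 21, 7, 18, 6]
i: (SA[i-1],SA[i]) lcp shared
  1: (25,12) 1 'a'
  2: (12,1) 2 'aa'
  3: (1,13) 3 'aac'
  4: (13,4) 3 'aac'
  5: (4,23) 1 'a'
  6: (23,2) 3 'aca'
  7: (2,14) 2 'ac'
  8: (14,5) 2 'ac'
  9: (5,11) 0 ''
  10: (11,0) 3 'baa'
  11: (0,10) 1 'b'
  12: (10,9) 2 'bb'
  13: (9,16) 2 'bb'
  14: (16,20) 1 'b'
  15: (20,17) 3 'bcc'
  16: (17,24) 0 ''
  17: (24,3) 2 'ca'
  18: (3,22) 2 'ca'
  19: (22,8) 1 'c'
  20: (8,15) 3 'cbb'
  21: (15,19) 2 'cb'
  22: (19,21) 1 'c'
  23: (21,7) 2 'cc'
  24: (7,18) 3 'ccb'
  25: (18,6) 2 'cc'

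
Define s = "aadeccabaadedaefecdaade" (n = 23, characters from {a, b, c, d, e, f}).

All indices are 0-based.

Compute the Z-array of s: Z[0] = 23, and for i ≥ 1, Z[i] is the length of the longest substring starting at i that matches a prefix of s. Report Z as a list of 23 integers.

[23, 1, 0, 0, 0, 0, 1, 0, 4, 1, 0, 0, 0, 1, 0, 0, 0, 0, 0, 4, 1, 0, 0]

Z[0]=23
i=1: i≥r, start 0; Z[1]=1 grow→box=[1,2)
i=2: i≥r, start 0; Z[2]=0
i=3: i≥r, start 0; Z[3]=0
i=4: i≥r, start 0; Z[4]=0
i=5: i≥r, start 0; Z[5]=0
i=6: i≥r, start 0; Z[6]=1 grow→box=[6,7)
i=7: i≥r, start 0; Z[7]=0
i=8: i≥r, start 0; Z[8]=4 grow→box=[8,12)
i=9: min(r-i=3, Z[1]=1)=1; Z[9]=1
i=10: min(r-i=2, Z[2]=0)=0; Z[10]=0
i=11: min(r-i=1, Z[3]=0)=0; Z[11]=0
i=12: i≥r, start 0; Z[12]=0
i=13: i≥r, start 0; Z[13]=1 grow→box=[13,14)
i=14: i≥r, start 0; Z[14]=0
i=15: i≥r, start 0; Z[15]=0
i=16: i≥r, start 0; Z[16]=0
i=17: i≥r, start 0; Z[17]=0
i=18: i≥r, start 0; Z[18]=0
i=19: i≥r, start 0; Z[19]=4 grow→box=[19,23)
i=20: min(r-i=3, Z[1]=1)=1; Z[20]=1
i=21: min(r-i=2, Z[2]=0)=0; Z[21]=0
i=22: min(r-i=1, Z[3]=0)=0; Z[22]=0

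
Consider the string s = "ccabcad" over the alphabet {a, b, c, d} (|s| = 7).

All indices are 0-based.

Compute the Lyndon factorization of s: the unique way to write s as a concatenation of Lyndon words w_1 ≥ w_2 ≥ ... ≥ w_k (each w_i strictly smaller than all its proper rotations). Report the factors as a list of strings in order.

["c", "c", "abcad"]

emit factor 1: 'c' (i=0, period=1)
emit factor 2: 'c' (i=1, period=1)
emit factor 3: 'abcad' (i=2, period=5)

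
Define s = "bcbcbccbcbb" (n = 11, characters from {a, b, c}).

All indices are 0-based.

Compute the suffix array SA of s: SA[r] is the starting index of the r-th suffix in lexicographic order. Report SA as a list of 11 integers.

[10, 9, 7, 0, 2, 4, 8, 6, 1, 3, 5]

rank | idx | suffix
   0 |  10 | b
   1 |   9 | bb
   2 |   7 | bcbb
   3 |   0 | bcbcbccbcbb
   4 |   2 | bcbccbcbb
   5 |   4 | bccbcbb
   6 |   8 | cbb
   7 |   6 | cbcbb
   8 |   1 | cbcbccbcbb
   9 |   3 | cbccbcbb
  10 |   5 | ccbcbb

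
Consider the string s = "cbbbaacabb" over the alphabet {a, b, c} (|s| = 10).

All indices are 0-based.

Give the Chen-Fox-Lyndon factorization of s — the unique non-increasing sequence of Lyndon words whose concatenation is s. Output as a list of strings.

["c", "b", "b", "b", "aacabb"]

emit factor 1: 'c' (i=0, period=1)
emit factor 2: 'b' (i=1, period=1)
emit factor 3: 'b' (i=2, period=1)
emit factor 4: 'b' (i=3, period=1)
emit factor 5: 'aacabb' (i=4, period=6)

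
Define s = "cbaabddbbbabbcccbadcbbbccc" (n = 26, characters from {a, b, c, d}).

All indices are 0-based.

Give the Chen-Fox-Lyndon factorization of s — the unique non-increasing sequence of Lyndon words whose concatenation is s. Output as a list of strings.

["c", "b", "aabddbbbabbcccbadcbbbccc"]

emit factor 1: 'c' (i=0, period=1)
emit factor 2: 'b' (i=1, period=1)
emit factor 3: 'aabddbbbabbcccbadcbbbccc' (i=2, period=24)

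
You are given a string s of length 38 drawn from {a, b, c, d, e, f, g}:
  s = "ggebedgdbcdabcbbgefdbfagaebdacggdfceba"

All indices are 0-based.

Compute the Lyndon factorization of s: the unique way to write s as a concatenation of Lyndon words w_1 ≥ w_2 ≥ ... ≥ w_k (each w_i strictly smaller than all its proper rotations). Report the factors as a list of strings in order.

emit factor 1: 'g' (i=0, period=1)
emit factor 2: 'g' (i=1, period=1)
emit factor 3: 'e' (i=2, period=1)
emit factor 4: 'bedgd' (i=3, period=5)
emit factor 5: 'bcd' (i=8, period=3)
emit factor 6: 'abcbbgefdbfagaebdacggdfceb' (i=11, period=26)
emit factor 7: 'a' (i=37, period=1)

["g", "g", "e", "bedgd", "bcd", "abcbbgefdbfagaebdacggdfceb", "a"]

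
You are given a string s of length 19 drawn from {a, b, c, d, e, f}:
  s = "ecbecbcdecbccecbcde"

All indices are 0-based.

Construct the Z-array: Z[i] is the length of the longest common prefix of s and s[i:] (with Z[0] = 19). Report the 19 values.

Z[0]=19
i=1: fresh scan; Z[1]=0
i=2: fresh scan; Z[2]=0
i=3: fresh scan; Z[3]=3 scan→box=[3,6)
i=4: min(r-i=2, Z[1]=0)=0; Z[4]=0
i=5: min(r-i=1, Z[2]=0)=0; Z[5]=0
i=6: fresh scan; Z[6]=0
i=7: fresh scan; Z[7]=0
i=8: fresh scan; Z[8]=3 scan→box=[8,11)
i=9: min(r-i=2, Z[1]=0)=0; Z[9]=0
i=10: min(r-i=1, Z[2]=0)=0; Z[10]=0
i=11: fresh scan; Z[11]=0
i=12: fresh scan; Z[12]=0
i=13: fresh scan; Z[13]=3 scan→box=[13,16)
i=14: min(r-i=2, Z[1]=0)=0; Z[14]=0
i=15: min(r-i=1, Z[2]=0)=0; Z[15]=0
i=16: fresh scan; Z[16]=0
i=17: fresh scan; Z[17]=0
i=18: fresh scan; Z[18]=1 scan→box=[18,19)

[19, 0, 0, 3, 0, 0, 0, 0, 3, 0, 0, 0, 0, 3, 0, 0, 0, 0, 1]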